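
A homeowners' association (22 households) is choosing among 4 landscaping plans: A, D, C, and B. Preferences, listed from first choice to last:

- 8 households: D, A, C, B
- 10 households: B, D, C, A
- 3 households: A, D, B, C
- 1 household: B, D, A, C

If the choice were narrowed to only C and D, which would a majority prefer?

Voters preferring C to D: 0; preferring D to C: 22.
D wins the head-to-head.

D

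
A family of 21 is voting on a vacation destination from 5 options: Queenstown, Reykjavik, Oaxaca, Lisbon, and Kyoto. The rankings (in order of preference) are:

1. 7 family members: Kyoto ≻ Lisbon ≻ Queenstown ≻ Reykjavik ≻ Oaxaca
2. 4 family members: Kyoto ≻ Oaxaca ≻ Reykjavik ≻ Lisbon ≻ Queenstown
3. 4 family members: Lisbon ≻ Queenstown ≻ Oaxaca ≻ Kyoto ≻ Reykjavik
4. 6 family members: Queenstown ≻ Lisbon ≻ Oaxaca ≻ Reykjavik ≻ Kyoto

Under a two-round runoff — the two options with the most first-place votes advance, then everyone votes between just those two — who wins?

Kyoto

Round 1 first-place votes: Queenstown 6, Reykjavik 0, Oaxaca 0, Lisbon 4, Kyoto 11.
Kyoto and Queenstown advance.
Runoff: Kyoto is preferred to Queenstown by 11 voters; Queenstown by 10.
Kyoto wins the runoff.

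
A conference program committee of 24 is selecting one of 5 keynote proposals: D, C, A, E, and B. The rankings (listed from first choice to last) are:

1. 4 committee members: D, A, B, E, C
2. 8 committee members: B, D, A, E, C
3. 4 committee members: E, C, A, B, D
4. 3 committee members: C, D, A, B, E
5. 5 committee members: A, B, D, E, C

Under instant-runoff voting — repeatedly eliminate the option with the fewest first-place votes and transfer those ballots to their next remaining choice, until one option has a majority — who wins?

Round 1: D 4, C 3, A 5, E 4, B 8. Eliminate C.
Round 2: D 7, A 5, E 4, B 8. Eliminate E.
Round 3: D 7, A 9, B 8. Eliminate D.
Round 4: A 16, B 8. A has a majority.

A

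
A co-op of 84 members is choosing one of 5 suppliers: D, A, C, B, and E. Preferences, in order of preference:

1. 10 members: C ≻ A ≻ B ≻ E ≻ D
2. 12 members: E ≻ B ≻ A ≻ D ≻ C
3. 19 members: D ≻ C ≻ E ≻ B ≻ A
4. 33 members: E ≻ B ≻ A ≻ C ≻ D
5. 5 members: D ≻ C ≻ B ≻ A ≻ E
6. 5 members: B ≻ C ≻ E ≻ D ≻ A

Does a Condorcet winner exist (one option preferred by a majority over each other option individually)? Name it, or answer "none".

E

E vs D: 60–24 for E.
E vs A: 69–15 for E.
E vs C: 45–39 for E.
E vs B: 64–20 for E.
E beats every other option head-to-head.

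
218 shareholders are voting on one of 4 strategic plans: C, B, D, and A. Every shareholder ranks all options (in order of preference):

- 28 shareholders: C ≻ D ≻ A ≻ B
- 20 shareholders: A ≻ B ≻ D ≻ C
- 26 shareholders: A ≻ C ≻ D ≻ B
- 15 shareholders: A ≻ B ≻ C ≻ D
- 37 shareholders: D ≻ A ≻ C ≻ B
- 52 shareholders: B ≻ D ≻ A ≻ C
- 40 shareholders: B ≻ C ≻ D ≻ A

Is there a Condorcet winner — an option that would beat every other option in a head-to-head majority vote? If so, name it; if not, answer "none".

none

Checking pairwise contests:
B beats C 127–91.
A beats B 126–92.
B beats D 127–91.
D beats A 157–61.
Every option loses at least one head-to-head, so there is no Condorcet winner.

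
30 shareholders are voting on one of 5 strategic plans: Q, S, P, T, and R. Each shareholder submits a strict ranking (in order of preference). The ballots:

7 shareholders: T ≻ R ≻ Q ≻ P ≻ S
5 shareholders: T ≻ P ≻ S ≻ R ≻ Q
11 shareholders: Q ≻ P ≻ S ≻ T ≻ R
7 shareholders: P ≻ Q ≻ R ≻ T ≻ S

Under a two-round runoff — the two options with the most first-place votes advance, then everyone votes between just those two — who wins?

Q

Round 1 first-place votes: Q 11, S 0, P 7, T 12, R 0.
T and Q advance.
Runoff: T is preferred to Q by 12 voters; Q by 18.
Q wins the runoff.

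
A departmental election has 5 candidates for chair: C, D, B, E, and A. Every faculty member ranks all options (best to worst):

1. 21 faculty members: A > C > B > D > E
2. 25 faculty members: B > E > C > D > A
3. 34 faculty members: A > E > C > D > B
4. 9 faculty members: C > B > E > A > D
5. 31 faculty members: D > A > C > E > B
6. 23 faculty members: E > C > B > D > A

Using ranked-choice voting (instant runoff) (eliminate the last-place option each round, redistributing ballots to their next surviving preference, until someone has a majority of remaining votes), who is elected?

A

Round 1: C 9, D 31, B 25, E 23, A 55. Eliminate C.
Round 2: D 31, B 34, E 23, A 55. Eliminate E.
Round 3: D 31, B 57, A 55. Eliminate D.
Round 4: B 57, A 86. A has a majority.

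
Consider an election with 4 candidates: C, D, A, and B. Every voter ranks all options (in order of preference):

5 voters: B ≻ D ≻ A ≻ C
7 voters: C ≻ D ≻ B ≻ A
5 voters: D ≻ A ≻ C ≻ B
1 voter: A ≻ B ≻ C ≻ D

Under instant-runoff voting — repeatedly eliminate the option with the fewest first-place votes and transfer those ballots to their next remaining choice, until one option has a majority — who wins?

Round 1: C 7, D 5, A 1, B 5. Eliminate A.
Round 2: C 7, D 5, B 6. Eliminate D.
Round 3: C 12, B 6. C has a majority.

C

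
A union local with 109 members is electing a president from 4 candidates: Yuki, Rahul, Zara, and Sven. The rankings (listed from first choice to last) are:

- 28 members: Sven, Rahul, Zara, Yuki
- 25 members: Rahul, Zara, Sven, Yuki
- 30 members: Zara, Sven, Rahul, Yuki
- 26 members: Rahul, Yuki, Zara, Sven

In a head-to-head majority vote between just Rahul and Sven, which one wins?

Sven

Voters preferring Rahul to Sven: 51; preferring Sven to Rahul: 58.
Sven wins the head-to-head.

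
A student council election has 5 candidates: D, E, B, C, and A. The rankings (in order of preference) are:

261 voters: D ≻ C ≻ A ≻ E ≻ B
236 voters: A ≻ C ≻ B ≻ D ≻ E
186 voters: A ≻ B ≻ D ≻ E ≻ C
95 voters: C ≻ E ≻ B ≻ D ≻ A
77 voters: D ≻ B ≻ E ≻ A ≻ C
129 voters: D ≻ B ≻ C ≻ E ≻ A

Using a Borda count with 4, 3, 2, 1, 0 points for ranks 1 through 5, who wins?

D

D: 261·4 + 236·1 + 186·2 + 95·1 + 77·4 + 129·4 = 2571
E: 261·1 + 236·0 + 186·1 + 95·3 + 77·2 + 129·1 = 1015
B: 261·0 + 236·2 + 186·3 + 95·2 + 77·3 + 129·3 = 1838
C: 261·3 + 236·3 + 186·0 + 95·4 + 77·0 + 129·2 = 2129
A: 261·2 + 236·4 + 186·4 + 95·0 + 77·1 + 129·0 = 2287
D has the highest Borda score (2571).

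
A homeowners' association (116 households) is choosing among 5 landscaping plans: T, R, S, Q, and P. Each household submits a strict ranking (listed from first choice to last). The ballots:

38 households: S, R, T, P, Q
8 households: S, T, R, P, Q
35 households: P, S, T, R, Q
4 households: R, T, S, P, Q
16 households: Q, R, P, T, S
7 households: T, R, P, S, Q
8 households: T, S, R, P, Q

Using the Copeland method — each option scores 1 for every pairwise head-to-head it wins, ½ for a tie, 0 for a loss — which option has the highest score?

T: beats Q and P; ties R; loses to S → score 2.5.
R: beats Q and P; ties T; loses to S → score 2.5.
S: beats T, R, and Q; ties P → score 3.5.
Q: loses to T, R, S, and P → score 0.
P: beats Q; ties S; loses to T and R → score 1.5.
S has the best pairwise record.

S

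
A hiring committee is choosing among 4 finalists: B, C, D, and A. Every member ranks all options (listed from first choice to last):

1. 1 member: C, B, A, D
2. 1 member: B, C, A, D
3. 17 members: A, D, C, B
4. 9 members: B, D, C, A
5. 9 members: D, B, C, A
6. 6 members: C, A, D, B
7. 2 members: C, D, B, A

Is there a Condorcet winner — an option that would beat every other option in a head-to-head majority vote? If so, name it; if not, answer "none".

Checking pairwise contests:
C beats B 26–19.
D beats C 35–10.
A beats D 25–20.
C beats A 28–17.
Every option loses at least one head-to-head, so there is no Condorcet winner.

none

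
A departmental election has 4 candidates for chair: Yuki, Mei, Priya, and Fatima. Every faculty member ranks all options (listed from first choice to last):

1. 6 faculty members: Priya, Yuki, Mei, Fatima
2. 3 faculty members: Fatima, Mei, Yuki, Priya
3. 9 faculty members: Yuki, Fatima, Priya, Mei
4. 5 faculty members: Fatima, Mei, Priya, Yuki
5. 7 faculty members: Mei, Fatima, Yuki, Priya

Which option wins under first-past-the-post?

Yuki

First-place votes: Yuki 9, Mei 7, Priya 6, Fatima 8.
Yuki has the most first-place votes.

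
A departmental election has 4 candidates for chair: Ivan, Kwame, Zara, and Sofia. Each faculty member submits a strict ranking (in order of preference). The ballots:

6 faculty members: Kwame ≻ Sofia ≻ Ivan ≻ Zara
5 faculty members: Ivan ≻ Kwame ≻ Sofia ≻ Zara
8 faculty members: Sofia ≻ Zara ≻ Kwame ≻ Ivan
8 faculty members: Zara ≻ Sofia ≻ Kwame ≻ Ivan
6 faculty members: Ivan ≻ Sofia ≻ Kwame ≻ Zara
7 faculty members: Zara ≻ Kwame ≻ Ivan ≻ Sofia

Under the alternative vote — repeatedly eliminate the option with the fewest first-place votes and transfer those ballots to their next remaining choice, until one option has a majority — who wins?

Sofia

Round 1: Ivan 11, Kwame 6, Zara 15, Sofia 8. Eliminate Kwame.
Round 2: Ivan 11, Zara 15, Sofia 14. Eliminate Ivan.
Round 3: Zara 15, Sofia 25. Sofia has a majority.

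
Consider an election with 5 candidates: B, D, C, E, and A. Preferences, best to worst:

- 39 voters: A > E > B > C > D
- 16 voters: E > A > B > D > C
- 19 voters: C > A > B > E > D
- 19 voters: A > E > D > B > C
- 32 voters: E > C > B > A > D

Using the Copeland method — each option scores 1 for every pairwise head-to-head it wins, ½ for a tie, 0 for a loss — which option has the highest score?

A

B: beats D and C; loses to E and A → score 2.
D: loses to B, C, E, and A → score 0.
C: beats D; loses to B, E, and A → score 1.
E: beats B, D, and C; loses to A → score 3.
A: beats B, D, C, and E → score 4.
A has the best pairwise record.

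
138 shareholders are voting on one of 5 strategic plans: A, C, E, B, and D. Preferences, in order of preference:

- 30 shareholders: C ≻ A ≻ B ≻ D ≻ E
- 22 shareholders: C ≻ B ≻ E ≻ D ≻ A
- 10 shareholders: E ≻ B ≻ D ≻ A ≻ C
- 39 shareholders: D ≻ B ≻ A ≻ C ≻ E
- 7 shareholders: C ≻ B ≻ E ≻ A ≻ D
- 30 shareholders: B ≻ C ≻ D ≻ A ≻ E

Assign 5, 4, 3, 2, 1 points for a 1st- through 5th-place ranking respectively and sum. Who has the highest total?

A: 30·4 + 22·1 + 10·2 + 39·3 + 7·2 + 30·2 = 353
C: 30·5 + 22·5 + 10·1 + 39·2 + 7·5 + 30·4 = 503
E: 30·1 + 22·3 + 10·5 + 39·1 + 7·3 + 30·1 = 236
B: 30·3 + 22·4 + 10·4 + 39·4 + 7·4 + 30·5 = 552
D: 30·2 + 22·2 + 10·3 + 39·5 + 7·1 + 30·3 = 426
B has the highest Borda score (552).

B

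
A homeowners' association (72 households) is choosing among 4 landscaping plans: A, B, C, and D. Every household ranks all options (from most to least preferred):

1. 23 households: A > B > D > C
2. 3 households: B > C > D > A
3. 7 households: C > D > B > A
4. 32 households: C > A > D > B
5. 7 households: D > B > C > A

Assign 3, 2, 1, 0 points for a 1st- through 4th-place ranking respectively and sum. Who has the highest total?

A: 23·3 + 3·0 + 7·0 + 32·2 + 7·0 = 133
B: 23·2 + 3·3 + 7·1 + 32·0 + 7·2 = 76
C: 23·0 + 3·2 + 7·3 + 32·3 + 7·1 = 130
D: 23·1 + 3·1 + 7·2 + 32·1 + 7·3 = 93
A has the highest Borda score (133).

A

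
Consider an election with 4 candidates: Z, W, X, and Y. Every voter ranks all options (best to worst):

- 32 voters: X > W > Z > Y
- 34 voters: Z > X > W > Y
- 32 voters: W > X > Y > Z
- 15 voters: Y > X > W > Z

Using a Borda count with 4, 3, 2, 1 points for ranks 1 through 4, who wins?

X

Z: 32·2 + 34·4 + 32·1 + 15·1 = 247
W: 32·3 + 34·2 + 32·4 + 15·2 = 322
X: 32·4 + 34·3 + 32·3 + 15·3 = 371
Y: 32·1 + 34·1 + 32·2 + 15·4 = 190
X has the highest Borda score (371).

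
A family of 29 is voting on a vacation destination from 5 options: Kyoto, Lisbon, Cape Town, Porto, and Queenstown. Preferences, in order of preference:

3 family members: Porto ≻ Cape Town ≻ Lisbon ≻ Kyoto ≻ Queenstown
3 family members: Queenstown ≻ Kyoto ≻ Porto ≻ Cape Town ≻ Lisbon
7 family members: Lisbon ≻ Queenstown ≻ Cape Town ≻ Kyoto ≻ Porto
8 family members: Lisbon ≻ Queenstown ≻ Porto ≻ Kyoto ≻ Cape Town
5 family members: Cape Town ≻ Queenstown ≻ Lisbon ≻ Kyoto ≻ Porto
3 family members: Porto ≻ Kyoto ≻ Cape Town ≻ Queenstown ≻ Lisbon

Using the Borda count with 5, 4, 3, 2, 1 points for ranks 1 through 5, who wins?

Kyoto: 3·2 + 3·4 + 7·2 + 8·2 + 5·2 + 3·4 = 70
Lisbon: 3·3 + 3·1 + 7·5 + 8·5 + 5·3 + 3·1 = 105
Cape Town: 3·4 + 3·2 + 7·3 + 8·1 + 5·5 + 3·3 = 81
Porto: 3·5 + 3·3 + 7·1 + 8·3 + 5·1 + 3·5 = 75
Queenstown: 3·1 + 3·5 + 7·4 + 8·4 + 5·4 + 3·2 = 104
Lisbon has the highest Borda score (105).

Lisbon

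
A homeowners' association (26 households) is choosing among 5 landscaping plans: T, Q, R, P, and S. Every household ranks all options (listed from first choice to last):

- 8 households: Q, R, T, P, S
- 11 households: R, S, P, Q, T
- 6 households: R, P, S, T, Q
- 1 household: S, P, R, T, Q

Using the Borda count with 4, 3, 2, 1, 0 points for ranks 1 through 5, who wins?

T: 8·2 + 11·0 + 6·1 + 1·1 = 23
Q: 8·4 + 11·1 + 6·0 + 1·0 = 43
R: 8·3 + 11·4 + 6·4 + 1·2 = 94
P: 8·1 + 11·2 + 6·3 + 1·3 = 51
S: 8·0 + 11·3 + 6·2 + 1·4 = 49
R has the highest Borda score (94).

R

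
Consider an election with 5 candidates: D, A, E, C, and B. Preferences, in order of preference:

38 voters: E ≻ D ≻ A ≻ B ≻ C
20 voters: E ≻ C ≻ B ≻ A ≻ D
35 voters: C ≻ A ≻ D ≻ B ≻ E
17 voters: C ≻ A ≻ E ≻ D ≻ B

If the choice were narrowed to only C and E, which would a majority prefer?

Voters preferring C to E: 52; preferring E to C: 58.
E wins the head-to-head.

E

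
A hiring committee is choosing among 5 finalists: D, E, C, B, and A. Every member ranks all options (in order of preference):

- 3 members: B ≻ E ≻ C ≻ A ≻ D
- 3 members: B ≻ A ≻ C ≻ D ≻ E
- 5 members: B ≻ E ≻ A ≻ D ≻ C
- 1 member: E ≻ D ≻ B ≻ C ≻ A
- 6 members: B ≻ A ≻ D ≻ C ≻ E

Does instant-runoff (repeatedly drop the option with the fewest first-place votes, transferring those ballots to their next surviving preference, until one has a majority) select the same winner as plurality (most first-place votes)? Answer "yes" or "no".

yes

Instant-runoff — R1 D 0, E 1, C 0, B 17, A 0 (B winner). Winner: B.
Plurality — first-place votes: D 0, E 1, C 0, B 17, A 0. Winner: B.
The two methods agree.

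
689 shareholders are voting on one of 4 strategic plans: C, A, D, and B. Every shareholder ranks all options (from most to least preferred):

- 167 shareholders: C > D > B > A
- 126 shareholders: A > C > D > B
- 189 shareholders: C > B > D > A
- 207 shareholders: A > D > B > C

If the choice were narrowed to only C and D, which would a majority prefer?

Voters preferring C to D: 482; preferring D to C: 207.
C wins the head-to-head.

C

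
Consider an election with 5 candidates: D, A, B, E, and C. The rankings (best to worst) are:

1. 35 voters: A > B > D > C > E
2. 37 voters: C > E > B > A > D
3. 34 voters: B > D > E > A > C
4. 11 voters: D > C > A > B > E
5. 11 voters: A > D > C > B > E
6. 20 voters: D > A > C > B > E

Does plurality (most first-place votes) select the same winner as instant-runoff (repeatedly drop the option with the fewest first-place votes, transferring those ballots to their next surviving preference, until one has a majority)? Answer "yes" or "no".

Plurality — first-place votes: D 31, A 46, B 34, E 0, C 37. Winner: A.
Instant-runoff — R1 D 31, A 46, B 34, E 0, C 37 (E out); R2 D 31, A 46, B 34, C 37 (D out); R3 A 66, B 34, C 48 (B out); R4 A 100, C 48 (A winner). Winner: A.
The two methods agree.

yes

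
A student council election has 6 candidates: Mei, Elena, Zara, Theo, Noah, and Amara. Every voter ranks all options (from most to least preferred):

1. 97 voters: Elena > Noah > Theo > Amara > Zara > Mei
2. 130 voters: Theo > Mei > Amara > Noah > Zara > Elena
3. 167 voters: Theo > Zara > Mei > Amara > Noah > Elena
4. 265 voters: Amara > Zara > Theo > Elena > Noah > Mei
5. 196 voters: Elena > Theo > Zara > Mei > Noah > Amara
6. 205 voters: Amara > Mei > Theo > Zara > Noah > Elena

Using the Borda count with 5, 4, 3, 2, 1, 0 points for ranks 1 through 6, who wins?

Mei: 97·0 + 130·4 + 167·3 + 265·0 + 196·2 + 205·4 = 2233
Elena: 97·5 + 130·0 + 167·0 + 265·2 + 196·5 + 205·0 = 1995
Zara: 97·1 + 130·1 + 167·4 + 265·4 + 196·3 + 205·2 = 2953
Theo: 97·3 + 130·5 + 167·5 + 265·3 + 196·4 + 205·3 = 3970
Noah: 97·4 + 130·2 + 167·1 + 265·1 + 196·1 + 205·1 = 1481
Amara: 97·2 + 130·3 + 167·2 + 265·5 + 196·0 + 205·5 = 3268
Theo has the highest Borda score (3970).

Theo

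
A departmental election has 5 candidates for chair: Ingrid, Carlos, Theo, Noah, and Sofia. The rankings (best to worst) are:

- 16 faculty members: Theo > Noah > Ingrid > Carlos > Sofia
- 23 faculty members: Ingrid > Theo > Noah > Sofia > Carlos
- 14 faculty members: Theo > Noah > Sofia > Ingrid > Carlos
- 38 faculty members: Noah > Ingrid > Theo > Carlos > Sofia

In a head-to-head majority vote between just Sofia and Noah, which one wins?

Noah

Voters preferring Sofia to Noah: 0; preferring Noah to Sofia: 91.
Noah wins the head-to-head.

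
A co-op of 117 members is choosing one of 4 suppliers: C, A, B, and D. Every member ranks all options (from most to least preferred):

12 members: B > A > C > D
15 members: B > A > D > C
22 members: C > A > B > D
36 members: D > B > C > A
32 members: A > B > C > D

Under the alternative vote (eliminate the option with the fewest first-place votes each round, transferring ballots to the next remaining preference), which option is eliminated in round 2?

B

Round 1: C 22, A 32, B 27, D 36. Eliminate C.
Round 2: A 54, B 27, D 36. Eliminate B.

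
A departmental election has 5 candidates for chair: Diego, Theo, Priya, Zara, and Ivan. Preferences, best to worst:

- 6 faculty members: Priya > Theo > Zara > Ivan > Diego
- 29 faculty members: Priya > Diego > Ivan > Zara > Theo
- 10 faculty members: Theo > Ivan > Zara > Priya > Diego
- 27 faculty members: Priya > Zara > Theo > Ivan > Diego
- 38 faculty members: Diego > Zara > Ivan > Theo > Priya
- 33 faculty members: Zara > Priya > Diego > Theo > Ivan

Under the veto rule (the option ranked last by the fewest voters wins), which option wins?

Last-place votes: Diego 43, Theo 29, Priya 38, Zara 0, Ivan 33.
Zara is ranked last by the fewest voters, so Zara wins.

Zara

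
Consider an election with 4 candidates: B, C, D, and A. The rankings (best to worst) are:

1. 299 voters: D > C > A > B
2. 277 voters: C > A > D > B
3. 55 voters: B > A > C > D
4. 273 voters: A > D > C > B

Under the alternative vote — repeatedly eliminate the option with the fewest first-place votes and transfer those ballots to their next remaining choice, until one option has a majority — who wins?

Round 1: B 55, C 277, D 299, A 273. Eliminate B.
Round 2: C 277, D 299, A 328. Eliminate C.
Round 3: D 299, A 605. A has a majority.

A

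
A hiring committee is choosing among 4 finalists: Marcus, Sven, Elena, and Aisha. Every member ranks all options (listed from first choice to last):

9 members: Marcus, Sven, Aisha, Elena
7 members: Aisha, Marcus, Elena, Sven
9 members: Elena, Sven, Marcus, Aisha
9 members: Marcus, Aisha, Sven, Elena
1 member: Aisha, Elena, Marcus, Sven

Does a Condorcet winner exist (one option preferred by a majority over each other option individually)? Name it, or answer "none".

Marcus vs Sven: 26–9 for Marcus.
Marcus vs Elena: 25–10 for Marcus.
Marcus vs Aisha: 27–8 for Marcus.
Marcus beats every other option head-to-head.

Marcus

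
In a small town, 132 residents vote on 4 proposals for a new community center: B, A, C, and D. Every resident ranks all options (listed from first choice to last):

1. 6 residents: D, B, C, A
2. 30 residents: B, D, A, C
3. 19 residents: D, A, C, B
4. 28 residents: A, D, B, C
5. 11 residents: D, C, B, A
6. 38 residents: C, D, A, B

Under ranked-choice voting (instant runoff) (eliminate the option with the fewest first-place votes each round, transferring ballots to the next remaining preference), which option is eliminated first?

A

Round 1: B 30, A 28, C 38, D 36. Eliminate A.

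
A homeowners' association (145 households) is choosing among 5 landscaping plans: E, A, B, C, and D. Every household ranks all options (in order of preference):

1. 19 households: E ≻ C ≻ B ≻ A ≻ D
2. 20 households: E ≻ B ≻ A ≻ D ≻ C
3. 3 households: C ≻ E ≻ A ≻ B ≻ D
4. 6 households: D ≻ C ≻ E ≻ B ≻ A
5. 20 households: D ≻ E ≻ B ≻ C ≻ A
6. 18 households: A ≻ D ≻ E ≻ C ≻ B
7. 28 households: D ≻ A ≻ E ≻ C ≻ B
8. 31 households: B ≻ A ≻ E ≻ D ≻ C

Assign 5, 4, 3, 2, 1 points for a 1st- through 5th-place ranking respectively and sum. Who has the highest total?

E

E: 19·5 + 20·5 + 3·4 + 6·3 + 20·4 + 18·3 + 28·3 + 31·3 = 536
A: 19·2 + 20·3 + 3·3 + 6·1 + 20·1 + 18·5 + 28·4 + 31·4 = 459
B: 19·3 + 20·4 + 3·2 + 6·2 + 20·3 + 18·1 + 28·1 + 31·5 = 416
C: 19·4 + 20·1 + 3·5 + 6·4 + 20·2 + 18·2 + 28·2 + 31·1 = 298
D: 19·1 + 20·2 + 3·1 + 6·5 + 20·5 + 18·4 + 28·5 + 31·2 = 466
E has the highest Borda score (536).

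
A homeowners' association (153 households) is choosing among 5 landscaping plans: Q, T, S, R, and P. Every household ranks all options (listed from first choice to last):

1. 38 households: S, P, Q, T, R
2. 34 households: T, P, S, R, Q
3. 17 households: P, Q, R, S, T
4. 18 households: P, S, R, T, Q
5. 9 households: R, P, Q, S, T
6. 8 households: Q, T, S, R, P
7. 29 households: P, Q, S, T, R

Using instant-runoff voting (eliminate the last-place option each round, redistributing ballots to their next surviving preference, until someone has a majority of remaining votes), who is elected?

P

Round 1: Q 8, T 34, S 38, R 9, P 64. Eliminate Q.
Round 2: T 42, S 38, R 9, P 64. Eliminate R.
Round 3: T 42, S 38, P 73. Eliminate S.
Round 4: T 42, P 111. P has a majority.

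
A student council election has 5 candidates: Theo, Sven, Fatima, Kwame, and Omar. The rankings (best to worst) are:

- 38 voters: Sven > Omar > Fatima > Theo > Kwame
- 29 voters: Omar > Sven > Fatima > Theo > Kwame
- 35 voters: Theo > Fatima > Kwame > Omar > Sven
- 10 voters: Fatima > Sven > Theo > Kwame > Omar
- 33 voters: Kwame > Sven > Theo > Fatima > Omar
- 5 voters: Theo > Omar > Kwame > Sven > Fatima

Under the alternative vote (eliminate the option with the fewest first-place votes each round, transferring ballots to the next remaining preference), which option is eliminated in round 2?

Round 1: Theo 40, Sven 38, Fatima 10, Kwame 33, Omar 29. Eliminate Fatima.
Round 2: Theo 40, Sven 48, Kwame 33, Omar 29. Eliminate Omar.

Omar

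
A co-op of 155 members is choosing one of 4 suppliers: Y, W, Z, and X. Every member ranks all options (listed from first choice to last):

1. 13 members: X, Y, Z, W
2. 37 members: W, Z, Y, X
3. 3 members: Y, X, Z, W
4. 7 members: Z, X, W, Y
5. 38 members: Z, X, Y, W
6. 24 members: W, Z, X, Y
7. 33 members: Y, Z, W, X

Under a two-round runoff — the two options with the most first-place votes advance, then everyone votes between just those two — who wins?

Round 1 first-place votes: Y 36, W 61, Z 45, X 13.
W and Z advance.
Runoff: W is preferred to Z by 61 voters; Z by 94.
Z wins the runoff.

Z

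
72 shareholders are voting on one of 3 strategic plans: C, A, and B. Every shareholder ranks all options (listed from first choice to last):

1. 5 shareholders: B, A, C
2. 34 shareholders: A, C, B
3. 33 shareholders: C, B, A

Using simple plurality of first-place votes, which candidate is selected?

First-place votes: C 33, A 34, B 5.
A has the most first-place votes.

A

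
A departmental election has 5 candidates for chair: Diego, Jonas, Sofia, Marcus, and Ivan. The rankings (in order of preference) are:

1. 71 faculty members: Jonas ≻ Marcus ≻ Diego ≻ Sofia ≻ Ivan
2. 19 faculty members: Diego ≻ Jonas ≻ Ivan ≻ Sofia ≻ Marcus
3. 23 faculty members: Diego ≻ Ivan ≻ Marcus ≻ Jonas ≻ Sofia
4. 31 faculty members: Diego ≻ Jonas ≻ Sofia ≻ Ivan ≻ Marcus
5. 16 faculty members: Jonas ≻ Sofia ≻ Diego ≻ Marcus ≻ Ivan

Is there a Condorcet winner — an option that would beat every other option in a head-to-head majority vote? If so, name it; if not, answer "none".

Jonas vs Diego: 87–73 for Jonas.
Jonas vs Sofia: 160–0 for Jonas.
Jonas vs Marcus: 137–23 for Jonas.
Jonas vs Ivan: 137–23 for Jonas.
Jonas beats every other option head-to-head.

Jonas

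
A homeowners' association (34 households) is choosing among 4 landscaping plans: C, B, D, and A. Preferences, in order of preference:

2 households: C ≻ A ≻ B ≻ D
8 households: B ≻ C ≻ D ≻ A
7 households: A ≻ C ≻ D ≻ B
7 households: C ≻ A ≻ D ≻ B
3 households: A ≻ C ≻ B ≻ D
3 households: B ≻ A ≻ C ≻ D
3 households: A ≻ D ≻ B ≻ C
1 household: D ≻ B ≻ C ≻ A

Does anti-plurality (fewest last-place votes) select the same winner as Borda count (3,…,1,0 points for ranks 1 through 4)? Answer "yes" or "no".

yes

Anti-plurality — last-place votes: C 3, B 14, D 8, A 9. Winner: C.
Borda — scores: C 67, B 43, D 31, A 63. Winner: C.
The two methods agree.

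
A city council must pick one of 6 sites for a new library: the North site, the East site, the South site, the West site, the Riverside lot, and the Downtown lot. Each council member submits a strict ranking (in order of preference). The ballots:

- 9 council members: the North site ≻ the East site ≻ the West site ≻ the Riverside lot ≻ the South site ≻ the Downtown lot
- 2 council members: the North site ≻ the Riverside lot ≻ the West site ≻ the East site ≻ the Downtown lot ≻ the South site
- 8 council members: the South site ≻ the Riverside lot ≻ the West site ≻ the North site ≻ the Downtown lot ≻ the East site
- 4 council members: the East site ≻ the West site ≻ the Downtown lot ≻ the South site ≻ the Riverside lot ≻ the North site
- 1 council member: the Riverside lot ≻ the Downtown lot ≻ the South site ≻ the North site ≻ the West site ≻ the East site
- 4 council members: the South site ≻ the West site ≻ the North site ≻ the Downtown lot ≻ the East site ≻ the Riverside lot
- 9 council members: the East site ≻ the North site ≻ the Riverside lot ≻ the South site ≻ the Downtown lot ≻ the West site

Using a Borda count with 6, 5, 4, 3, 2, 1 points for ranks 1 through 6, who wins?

the North site: 9·6 + 2·6 + 8·3 + 4·1 + 1·3 + 4·4 + 9·5 = 158
the East site: 9·5 + 2·3 + 8·1 + 4·6 + 1·1 + 4·2 + 9·6 = 146
the South site: 9·2 + 2·1 + 8·6 + 4·3 + 1·4 + 4·6 + 9·3 = 135
the West site: 9·4 + 2·4 + 8·4 + 4·5 + 1·2 + 4·5 + 9·1 = 127
the Riverside lot: 9·3 + 2·5 + 8·5 + 4·2 + 1·6 + 4·1 + 9·4 = 131
the Downtown lot: 9·1 + 2·2 + 8·2 + 4·4 + 1·5 + 4·3 + 9·2 = 80
the North site has the highest Borda score (158).

the North site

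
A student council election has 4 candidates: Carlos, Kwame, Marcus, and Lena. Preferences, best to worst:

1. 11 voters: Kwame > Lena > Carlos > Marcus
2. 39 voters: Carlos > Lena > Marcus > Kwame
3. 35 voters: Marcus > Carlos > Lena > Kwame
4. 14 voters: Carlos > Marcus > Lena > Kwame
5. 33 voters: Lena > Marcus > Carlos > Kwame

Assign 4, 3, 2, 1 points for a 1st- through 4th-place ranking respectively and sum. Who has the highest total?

Carlos

Carlos: 11·2 + 39·4 + 35·3 + 14·4 + 33·2 = 405
Kwame: 11·4 + 39·1 + 35·1 + 14·1 + 33·1 = 165
Marcus: 11·1 + 39·2 + 35·4 + 14·3 + 33·3 = 370
Lena: 11·3 + 39·3 + 35·2 + 14·2 + 33·4 = 380
Carlos has the highest Borda score (405).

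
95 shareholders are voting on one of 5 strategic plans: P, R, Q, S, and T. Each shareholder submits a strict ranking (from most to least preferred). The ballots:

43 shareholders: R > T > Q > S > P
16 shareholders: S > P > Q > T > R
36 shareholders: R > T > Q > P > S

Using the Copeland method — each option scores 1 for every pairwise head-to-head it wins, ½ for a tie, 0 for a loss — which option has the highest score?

R

P: loses to R, Q, S, and T → score 0.
R: beats P, Q, S, and T → score 4.
Q: beats P and S; loses to R and T → score 2.
S: beats P; loses to R, Q, and T → score 1.
T: beats P, Q, and S; loses to R → score 3.
R has the best pairwise record.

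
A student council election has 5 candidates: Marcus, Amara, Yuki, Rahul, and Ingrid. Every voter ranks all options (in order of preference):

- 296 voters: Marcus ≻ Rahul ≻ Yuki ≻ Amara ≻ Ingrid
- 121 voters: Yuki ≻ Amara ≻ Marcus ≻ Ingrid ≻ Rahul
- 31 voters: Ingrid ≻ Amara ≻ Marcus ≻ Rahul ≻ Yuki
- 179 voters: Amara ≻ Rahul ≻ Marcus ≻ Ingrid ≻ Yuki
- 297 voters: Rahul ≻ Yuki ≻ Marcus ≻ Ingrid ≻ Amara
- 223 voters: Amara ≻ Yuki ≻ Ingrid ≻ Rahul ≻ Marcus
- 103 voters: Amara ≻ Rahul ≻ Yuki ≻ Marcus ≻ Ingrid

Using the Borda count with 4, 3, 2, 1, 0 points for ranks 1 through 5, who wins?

Marcus: 296·4 + 121·2 + 31·2 + 179·2 + 297·2 + 223·0 + 103·1 = 2543
Amara: 296·1 + 121·3 + 31·3 + 179·4 + 297·0 + 223·4 + 103·4 = 2772
Yuki: 296·2 + 121·4 + 31·0 + 179·0 + 297·3 + 223·3 + 103·2 = 2842
Rahul: 296·3 + 121·0 + 31·1 + 179·3 + 297·4 + 223·1 + 103·3 = 3176
Ingrid: 296·0 + 121·1 + 31·4 + 179·1 + 297·1 + 223·2 + 103·0 = 1167
Rahul has the highest Borda score (3176).

Rahul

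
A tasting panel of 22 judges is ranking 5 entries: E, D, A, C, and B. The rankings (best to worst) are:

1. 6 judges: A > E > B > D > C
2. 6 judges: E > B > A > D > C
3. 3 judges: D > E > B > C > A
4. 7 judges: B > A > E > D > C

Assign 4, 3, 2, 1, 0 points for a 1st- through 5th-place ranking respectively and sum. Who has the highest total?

E: 6·3 + 6·4 + 3·3 + 7·2 = 65
D: 6·1 + 6·1 + 3·4 + 7·1 = 31
A: 6·4 + 6·2 + 3·0 + 7·3 = 57
C: 6·0 + 6·0 + 3·1 + 7·0 = 3
B: 6·2 + 6·3 + 3·2 + 7·4 = 64
E has the highest Borda score (65).

E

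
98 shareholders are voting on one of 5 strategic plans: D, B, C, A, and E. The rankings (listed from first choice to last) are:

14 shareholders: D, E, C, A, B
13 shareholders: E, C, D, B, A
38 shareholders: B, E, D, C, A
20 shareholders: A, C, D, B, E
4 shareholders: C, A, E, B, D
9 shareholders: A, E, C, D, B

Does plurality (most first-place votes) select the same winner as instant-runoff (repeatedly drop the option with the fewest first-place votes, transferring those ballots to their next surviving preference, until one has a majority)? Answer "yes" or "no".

Plurality — first-place votes: D 14, B 38, C 4, A 29, E 13. Winner: B.
Instant-runoff — R1 D 14, B 38, C 4, A 29, E 13 (C out); R2 D 14, B 38, A 33, E 13 (E out); R3 D 27, B 38, A 33 (D out); R4 B 51, A 47 (B winner). Winner: B.
The two methods agree.

yes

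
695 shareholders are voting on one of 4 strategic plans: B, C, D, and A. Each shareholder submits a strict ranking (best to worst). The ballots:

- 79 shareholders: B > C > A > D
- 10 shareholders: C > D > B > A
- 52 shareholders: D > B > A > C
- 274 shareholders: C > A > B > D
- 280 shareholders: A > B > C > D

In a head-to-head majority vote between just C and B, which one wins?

B

Voters preferring C to B: 284; preferring B to C: 411.
B wins the head-to-head.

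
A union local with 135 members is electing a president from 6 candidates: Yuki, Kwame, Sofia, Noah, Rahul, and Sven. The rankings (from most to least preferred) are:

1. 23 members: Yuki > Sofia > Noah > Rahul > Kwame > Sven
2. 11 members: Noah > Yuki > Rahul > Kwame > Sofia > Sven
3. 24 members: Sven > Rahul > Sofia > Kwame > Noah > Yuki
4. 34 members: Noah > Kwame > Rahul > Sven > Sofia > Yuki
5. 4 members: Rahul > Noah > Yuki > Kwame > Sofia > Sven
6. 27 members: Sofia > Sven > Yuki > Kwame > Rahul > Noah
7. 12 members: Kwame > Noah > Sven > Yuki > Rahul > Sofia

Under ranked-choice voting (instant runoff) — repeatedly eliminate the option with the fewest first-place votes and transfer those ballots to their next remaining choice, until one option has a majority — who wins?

Round 1: Yuki 23, Kwame 12, Sofia 27, Noah 45, Rahul 4, Sven 24. Eliminate Rahul.
Round 2: Yuki 23, Kwame 12, Sofia 27, Noah 49, Sven 24. Eliminate Kwame.
Round 3: Yuki 23, Sofia 27, Noah 61, Sven 24. Eliminate Yuki.
Round 4: Sofia 50, Noah 61, Sven 24. Eliminate Sven.
Round 5: Sofia 74, Noah 61. Sofia has a majority.

Sofia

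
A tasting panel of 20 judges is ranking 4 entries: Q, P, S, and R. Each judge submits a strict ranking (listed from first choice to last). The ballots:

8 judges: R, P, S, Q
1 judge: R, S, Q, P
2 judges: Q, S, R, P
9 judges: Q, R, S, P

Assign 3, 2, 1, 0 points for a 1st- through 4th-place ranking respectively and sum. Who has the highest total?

Q: 8·0 + 1·1 + 2·3 + 9·3 = 34
P: 8·2 + 1·0 + 2·0 + 9·0 = 16
S: 8·1 + 1·2 + 2·2 + 9·1 = 23
R: 8·3 + 1·3 + 2·1 + 9·2 = 47
R has the highest Borda score (47).

R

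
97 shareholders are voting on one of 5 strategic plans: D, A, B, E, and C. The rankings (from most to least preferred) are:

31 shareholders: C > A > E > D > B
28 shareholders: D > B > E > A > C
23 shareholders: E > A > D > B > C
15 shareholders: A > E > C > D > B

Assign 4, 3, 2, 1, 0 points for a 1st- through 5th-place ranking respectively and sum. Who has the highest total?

D: 31·1 + 28·4 + 23·2 + 15·1 = 204
A: 31·3 + 28·1 + 23·3 + 15·4 = 250
B: 31·0 + 28·3 + 23·1 + 15·0 = 107
E: 31·2 + 28·2 + 23·4 + 15·3 = 255
C: 31·4 + 28·0 + 23·0 + 15·2 = 154
E has the highest Borda score (255).

E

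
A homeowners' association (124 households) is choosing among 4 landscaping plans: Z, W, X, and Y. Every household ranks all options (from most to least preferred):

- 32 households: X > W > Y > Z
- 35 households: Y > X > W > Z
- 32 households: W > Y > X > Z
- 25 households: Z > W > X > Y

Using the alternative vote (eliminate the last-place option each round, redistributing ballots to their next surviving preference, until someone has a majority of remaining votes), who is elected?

W

Round 1: Z 25, W 32, X 32, Y 35. Eliminate Z.
Round 2: W 57, X 32, Y 35. Eliminate X.
Round 3: W 89, Y 35. W has a majority.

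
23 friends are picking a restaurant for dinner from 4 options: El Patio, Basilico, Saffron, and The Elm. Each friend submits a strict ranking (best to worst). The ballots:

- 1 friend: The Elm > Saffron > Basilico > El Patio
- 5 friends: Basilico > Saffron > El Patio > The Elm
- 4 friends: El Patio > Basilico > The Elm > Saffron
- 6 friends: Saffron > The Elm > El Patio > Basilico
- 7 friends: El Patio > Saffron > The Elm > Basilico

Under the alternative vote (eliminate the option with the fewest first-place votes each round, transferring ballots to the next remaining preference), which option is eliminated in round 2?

Round 1: El Patio 11, Basilico 5, Saffron 6, The Elm 1. Eliminate The Elm.
Round 2: El Patio 11, Basilico 5, Saffron 7. Eliminate Basilico.

Basilico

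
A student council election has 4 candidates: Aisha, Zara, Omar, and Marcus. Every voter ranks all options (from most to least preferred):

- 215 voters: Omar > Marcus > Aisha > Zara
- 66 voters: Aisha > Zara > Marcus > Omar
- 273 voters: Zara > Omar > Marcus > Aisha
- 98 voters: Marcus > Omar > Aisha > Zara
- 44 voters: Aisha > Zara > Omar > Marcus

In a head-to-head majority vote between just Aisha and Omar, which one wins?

Omar

Voters preferring Aisha to Omar: 110; preferring Omar to Aisha: 586.
Omar wins the head-to-head.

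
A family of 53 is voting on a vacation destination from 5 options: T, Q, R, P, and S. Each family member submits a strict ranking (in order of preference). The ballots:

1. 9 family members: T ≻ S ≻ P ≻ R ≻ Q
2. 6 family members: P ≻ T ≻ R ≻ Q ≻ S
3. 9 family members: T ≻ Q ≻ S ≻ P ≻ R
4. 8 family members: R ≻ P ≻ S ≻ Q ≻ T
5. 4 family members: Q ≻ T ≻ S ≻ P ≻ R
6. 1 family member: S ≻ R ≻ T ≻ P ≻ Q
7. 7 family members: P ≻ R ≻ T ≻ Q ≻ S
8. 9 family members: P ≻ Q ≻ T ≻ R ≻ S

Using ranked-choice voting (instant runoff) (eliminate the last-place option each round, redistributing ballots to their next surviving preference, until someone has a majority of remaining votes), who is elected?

Round 1: T 18, Q 4, R 8, P 22, S 1. Eliminate S.
Round 2: T 18, Q 4, R 9, P 22. Eliminate Q.
Round 3: T 22, R 9, P 22. Eliminate R.
Round 4: T 23, P 30. P has a majority.

P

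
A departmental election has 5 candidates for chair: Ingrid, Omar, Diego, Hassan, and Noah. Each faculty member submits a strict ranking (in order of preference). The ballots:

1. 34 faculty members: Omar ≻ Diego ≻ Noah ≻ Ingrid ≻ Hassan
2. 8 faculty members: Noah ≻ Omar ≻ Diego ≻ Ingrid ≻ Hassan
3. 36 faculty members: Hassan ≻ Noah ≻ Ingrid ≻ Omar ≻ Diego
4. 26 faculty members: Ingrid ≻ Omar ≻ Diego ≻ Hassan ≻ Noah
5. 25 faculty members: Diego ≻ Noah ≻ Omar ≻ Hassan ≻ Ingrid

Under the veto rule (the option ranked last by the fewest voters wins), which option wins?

Last-place votes: Ingrid 25, Omar 0, Diego 36, Hassan 42, Noah 26.
Omar is ranked last by the fewest voters, so Omar wins.

Omar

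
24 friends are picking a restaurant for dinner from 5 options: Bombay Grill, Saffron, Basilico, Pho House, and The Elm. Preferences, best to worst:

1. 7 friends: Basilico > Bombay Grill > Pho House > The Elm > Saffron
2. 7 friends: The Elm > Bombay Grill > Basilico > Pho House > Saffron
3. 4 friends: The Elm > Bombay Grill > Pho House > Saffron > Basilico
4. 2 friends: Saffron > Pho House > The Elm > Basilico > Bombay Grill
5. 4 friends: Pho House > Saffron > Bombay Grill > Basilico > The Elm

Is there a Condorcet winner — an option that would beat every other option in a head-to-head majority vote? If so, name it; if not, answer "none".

Checking pairwise contests:
The Elm beats Bombay Grill 13–11.
Bombay Grill beats Saffron 18–6.
Bombay Grill beats Basilico 15–9.
Bombay Grill beats Pho House 18–6.
Pho House beats The Elm 13–11.
Every option loses at least one head-to-head, so there is no Condorcet winner.

none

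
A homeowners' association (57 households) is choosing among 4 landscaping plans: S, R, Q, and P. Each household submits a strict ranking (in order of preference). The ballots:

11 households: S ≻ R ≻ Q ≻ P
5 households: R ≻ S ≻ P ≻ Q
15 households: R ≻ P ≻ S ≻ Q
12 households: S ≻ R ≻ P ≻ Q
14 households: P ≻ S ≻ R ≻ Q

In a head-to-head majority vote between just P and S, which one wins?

P

Voters preferring P to S: 29; preferring S to P: 28.
P wins the head-to-head.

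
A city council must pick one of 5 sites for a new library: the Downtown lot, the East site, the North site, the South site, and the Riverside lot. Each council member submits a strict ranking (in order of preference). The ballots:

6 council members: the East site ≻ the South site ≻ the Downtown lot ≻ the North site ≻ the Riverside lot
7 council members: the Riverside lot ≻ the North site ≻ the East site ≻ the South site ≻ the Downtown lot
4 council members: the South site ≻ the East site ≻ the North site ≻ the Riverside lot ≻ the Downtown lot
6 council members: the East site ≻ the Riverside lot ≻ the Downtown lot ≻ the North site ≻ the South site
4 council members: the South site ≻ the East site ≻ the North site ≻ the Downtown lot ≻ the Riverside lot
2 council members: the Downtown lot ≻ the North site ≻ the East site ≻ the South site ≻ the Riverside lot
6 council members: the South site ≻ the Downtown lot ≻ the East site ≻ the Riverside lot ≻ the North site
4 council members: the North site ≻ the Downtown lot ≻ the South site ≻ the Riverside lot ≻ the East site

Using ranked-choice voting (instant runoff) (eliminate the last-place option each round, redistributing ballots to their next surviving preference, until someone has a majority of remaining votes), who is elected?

Round 1: the Downtown lot 2, the East site 12, the North site 4, the South site 14, the Riverside lot 7. Eliminate the Downtown lot.
Round 2: the East site 12, the North site 6, the South site 14, the Riverside lot 7. Eliminate the North site.
Round 3: the East site 14, the South site 18, the Riverside lot 7. Eliminate the Riverside lot.
Round 4: the East site 21, the South site 18. The East site has a majority.

the East site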